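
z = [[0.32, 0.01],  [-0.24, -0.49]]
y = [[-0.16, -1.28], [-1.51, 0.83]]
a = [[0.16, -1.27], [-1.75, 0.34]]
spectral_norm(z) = 0.57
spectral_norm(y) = 1.83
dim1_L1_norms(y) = [1.44, 2.34]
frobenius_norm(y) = 2.15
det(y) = -2.07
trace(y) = 0.67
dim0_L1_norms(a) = [1.91, 1.61]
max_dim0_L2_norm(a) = 1.76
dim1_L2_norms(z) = [0.32, 0.55]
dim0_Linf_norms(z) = [0.32, 0.49]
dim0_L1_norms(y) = [1.67, 2.11]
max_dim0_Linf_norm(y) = 1.51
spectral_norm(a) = 1.86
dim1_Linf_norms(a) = [1.27, 1.75]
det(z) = -0.15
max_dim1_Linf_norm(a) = 1.75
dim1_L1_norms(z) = [0.33, 0.73]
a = z + y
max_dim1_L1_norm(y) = 2.34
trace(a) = 0.50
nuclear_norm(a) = 3.03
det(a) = -2.17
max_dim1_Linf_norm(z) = 0.49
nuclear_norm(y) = 2.96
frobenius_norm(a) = 2.19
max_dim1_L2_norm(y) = 1.72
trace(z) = -0.17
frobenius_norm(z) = 0.63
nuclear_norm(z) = 0.84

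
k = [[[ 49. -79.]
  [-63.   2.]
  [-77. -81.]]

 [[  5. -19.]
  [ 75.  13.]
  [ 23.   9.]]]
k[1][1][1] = 13.0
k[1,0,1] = -19.0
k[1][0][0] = 5.0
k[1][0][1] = -19.0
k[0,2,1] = -81.0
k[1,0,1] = -19.0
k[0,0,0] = 49.0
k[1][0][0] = 5.0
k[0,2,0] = -77.0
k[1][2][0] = 23.0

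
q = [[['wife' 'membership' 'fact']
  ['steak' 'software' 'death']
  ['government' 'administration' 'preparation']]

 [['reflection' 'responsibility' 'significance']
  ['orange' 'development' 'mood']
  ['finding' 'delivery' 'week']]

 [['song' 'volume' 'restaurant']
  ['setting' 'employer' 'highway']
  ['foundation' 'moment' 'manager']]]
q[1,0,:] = ['reflection', 'responsibility', 'significance']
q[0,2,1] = 'administration'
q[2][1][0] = 'setting'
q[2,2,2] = 'manager'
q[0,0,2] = 'fact'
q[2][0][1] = 'volume'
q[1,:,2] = ['significance', 'mood', 'week']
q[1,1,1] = 'development'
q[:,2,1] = ['administration', 'delivery', 'moment']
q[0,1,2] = 'death'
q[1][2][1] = 'delivery'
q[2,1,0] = 'setting'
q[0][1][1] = 'software'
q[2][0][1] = 'volume'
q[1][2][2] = 'week'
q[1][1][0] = 'orange'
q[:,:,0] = [['wife', 'steak', 'government'], ['reflection', 'orange', 'finding'], ['song', 'setting', 'foundation']]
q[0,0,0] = 'wife'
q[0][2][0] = 'government'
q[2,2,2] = 'manager'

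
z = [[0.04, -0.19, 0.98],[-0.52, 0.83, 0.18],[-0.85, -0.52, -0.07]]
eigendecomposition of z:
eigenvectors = [[-0.04-0.66j, (-0.04+0.66j), (0.35+0j)], [(0.11-0.25j), (0.11+0.25j), -0.92+0.00j], [(0.7+0j), 0.70-0.00j, (0.17+0j)]]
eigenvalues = [(-0.1+0.99j), (-0.1-0.99j), (1+0j)]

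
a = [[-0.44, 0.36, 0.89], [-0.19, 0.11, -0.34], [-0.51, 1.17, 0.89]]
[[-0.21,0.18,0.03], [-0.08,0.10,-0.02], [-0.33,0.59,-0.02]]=a @ [[0.36, -0.12, -0.01], [-0.12, 0.5, -0.06], [-0.01, -0.06, 0.05]]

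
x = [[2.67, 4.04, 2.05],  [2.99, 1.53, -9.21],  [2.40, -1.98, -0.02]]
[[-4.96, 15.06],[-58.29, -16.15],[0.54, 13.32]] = x @ [[-1.91, 4.75], [-2.64, -1.0], [5.27, 3.13]]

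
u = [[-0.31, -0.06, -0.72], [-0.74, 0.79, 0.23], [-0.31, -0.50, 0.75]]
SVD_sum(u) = [[-0.08, 0.09, 0.01], [-0.72, 0.82, 0.06], [0.09, -0.10, -0.01]] + [[0.11, 0.14, -0.6], [-0.03, -0.04, 0.17], [-0.16, -0.2, 0.85]] + [[-0.34, -0.29, -0.13], [0.01, 0.01, 0.00], [-0.24, -0.20, -0.09]]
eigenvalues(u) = [(-0.62+0j), (0.93+0.51j), (0.93-0.51j)]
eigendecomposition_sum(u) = [[-0.48+0.00j, -0.10+0.00j, -0.24+0.00j],[-0.22+0.00j, -0.05+0.00j, -0.11+0.00j],[-0.19+0.00j, (-0.04+0j), (-0.09+0j)]] + [[0.09+0.09j, 0.02-0.22j, (-0.24+0.03j)],[(-0.26+0.08j), (0.42+0.25j), 0.17-0.50j],[-0.06-0.22j, -0.23+0.35j, 0.42+0.16j]] + [[0.09-0.09j, (0.02+0.22j), -0.24-0.03j],  [(-0.26-0.08j), 0.42-0.25j, 0.17+0.50j],  [-0.06+0.22j, -0.23-0.35j, (0.42-0.16j)]]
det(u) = -0.69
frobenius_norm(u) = 1.66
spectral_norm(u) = 1.11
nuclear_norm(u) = 2.77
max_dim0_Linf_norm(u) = 0.79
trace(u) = 1.23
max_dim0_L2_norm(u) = 1.06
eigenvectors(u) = [[(0.86+0j), (0.14+0.3j), (0.14-0.3j)], [0.39+0.00j, -0.72+0.00j, (-0.72-0j)], [(0.34+0j), 0.03-0.61j, 0.03+0.61j]]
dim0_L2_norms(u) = [0.86, 0.94, 1.06]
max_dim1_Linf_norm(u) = 0.79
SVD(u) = [[-0.11, -0.57, -0.82], [-0.99, 0.16, 0.02], [0.12, 0.81, -0.58]] @ diag([1.1070525924938466, 1.0960685348963317, 0.5695334268178309]) @ [[0.66, -0.75, -0.05], [-0.18, -0.22, 0.96], [0.73, 0.62, 0.28]]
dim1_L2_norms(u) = [0.79, 1.11, 0.95]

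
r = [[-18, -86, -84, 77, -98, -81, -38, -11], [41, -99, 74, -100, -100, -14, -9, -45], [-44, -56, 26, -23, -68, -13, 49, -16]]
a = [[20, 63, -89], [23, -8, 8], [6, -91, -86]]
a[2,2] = -86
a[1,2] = 8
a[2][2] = -86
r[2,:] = [-44, -56, 26, -23, -68, -13, 49, -16]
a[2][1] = -91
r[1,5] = -14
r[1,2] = 74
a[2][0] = 6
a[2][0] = 6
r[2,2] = 26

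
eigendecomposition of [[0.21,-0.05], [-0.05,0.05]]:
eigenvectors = [[0.96,0.28], [-0.28,0.96]]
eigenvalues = [0.22, 0.04]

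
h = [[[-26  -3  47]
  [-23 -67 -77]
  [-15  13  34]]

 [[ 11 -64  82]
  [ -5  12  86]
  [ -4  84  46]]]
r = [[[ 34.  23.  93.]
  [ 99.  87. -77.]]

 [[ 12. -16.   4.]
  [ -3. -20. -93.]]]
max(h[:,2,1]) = 84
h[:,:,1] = [[-3, -67, 13], [-64, 12, 84]]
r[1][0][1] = -16.0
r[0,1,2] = -77.0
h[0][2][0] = -15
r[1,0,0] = 12.0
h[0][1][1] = -67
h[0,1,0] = -23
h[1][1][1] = 12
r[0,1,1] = 87.0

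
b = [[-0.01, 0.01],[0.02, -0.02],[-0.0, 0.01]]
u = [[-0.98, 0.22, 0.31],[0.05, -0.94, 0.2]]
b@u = [[0.01, -0.01, -0.00], [-0.02, 0.02, 0.00], [0.00, -0.01, 0.00]]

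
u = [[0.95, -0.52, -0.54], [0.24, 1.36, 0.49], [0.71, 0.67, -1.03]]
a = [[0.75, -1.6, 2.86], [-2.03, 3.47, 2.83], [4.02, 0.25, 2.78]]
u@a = [[-0.40, -3.46, -0.26], [-0.61, 4.46, 5.9], [-4.97, 0.93, 1.06]]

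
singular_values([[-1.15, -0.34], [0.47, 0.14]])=[1.3, 0.0]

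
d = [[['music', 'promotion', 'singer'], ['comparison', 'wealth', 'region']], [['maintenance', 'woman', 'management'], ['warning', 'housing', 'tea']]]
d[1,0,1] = 'woman'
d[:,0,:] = [['music', 'promotion', 'singer'], ['maintenance', 'woman', 'management']]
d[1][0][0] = 'maintenance'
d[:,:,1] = [['promotion', 'wealth'], ['woman', 'housing']]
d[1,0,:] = ['maintenance', 'woman', 'management']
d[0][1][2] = 'region'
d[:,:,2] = [['singer', 'region'], ['management', 'tea']]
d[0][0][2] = 'singer'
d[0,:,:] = [['music', 'promotion', 'singer'], ['comparison', 'wealth', 'region']]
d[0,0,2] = 'singer'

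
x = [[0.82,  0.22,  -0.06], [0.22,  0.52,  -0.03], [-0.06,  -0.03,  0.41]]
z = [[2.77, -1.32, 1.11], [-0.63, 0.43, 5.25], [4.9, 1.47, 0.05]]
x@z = [[1.84, -1.08, 2.06], [0.13, -0.11, 2.97], [1.86, 0.67, -0.2]]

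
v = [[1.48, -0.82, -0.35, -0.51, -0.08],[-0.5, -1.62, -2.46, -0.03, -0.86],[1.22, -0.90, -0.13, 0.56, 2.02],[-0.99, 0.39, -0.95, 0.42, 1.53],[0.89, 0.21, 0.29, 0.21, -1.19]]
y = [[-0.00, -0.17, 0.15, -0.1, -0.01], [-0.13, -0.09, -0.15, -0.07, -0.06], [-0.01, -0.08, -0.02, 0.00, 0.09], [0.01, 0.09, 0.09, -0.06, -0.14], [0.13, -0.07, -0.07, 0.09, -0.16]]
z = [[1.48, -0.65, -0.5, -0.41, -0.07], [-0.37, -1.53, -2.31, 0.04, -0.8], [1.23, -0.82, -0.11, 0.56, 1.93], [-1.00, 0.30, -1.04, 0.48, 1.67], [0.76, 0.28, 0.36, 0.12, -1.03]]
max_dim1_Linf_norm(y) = 0.17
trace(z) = -0.71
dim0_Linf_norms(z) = [1.48, 1.53, 2.31, 0.56, 1.93]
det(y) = 0.00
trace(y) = -0.33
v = z + y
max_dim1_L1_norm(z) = 5.05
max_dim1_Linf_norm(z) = 2.31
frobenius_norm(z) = 4.98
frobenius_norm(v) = 5.15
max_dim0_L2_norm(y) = 0.24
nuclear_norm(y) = 0.97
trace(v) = -1.04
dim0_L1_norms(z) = [4.84, 3.58, 4.32, 1.61, 5.5]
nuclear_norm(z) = 9.63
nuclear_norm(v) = 10.01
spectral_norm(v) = 3.18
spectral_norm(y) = 0.27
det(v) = 9.44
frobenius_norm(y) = 0.48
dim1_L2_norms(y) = [0.25, 0.24, 0.12, 0.2, 0.25]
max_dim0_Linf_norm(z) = 2.31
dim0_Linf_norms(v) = [1.48, 1.62, 2.46, 0.56, 2.02]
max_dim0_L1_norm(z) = 5.5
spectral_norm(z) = 3.09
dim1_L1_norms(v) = [3.24, 5.47, 4.83, 4.28, 2.79]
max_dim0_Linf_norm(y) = 0.17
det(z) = 7.53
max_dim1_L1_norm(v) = 5.47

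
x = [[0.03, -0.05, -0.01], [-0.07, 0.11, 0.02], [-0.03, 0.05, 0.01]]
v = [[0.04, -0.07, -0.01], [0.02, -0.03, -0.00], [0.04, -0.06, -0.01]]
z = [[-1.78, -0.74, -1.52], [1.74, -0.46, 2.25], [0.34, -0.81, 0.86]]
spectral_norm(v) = 0.11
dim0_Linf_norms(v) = [0.04, 0.07, 0.01]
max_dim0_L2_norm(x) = 0.13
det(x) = -0.00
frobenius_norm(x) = 0.16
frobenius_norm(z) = 3.98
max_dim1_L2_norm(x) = 0.13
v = z @ x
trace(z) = -1.38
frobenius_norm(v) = 0.11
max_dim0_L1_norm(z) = 4.63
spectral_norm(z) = 3.77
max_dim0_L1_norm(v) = 0.16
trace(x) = 0.15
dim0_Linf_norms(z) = [1.78, 0.81, 2.25]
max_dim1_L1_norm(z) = 4.45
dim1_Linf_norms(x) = [0.05, 0.11, 0.05]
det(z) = -0.09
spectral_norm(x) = 0.16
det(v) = -0.00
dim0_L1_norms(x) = [0.13, 0.21, 0.04]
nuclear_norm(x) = 0.16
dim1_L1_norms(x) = [0.09, 0.2, 0.09]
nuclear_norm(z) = 5.07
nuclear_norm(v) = 0.12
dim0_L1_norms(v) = [0.1, 0.16, 0.02]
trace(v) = 0.00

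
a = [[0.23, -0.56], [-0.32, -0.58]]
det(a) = -0.313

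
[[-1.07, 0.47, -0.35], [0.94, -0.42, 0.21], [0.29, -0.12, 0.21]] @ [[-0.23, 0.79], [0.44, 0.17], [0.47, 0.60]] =[[0.29, -0.98], [-0.30, 0.8], [-0.02, 0.33]]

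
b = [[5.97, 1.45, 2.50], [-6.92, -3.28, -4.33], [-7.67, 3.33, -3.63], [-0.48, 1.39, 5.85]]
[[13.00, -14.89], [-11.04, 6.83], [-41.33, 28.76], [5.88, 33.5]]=b @ [[2.33, -5.04], [-4.56, 2.24], [2.28, 4.78]]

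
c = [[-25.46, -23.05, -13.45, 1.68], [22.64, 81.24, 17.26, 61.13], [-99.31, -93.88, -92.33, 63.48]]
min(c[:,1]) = -93.88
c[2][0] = -99.31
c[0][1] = -23.05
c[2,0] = -99.31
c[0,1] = -23.05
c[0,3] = 1.68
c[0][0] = -25.46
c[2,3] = 63.48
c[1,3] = 61.13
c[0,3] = 1.68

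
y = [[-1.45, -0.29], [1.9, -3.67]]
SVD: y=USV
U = [[-0.11, 0.99],[0.99, 0.11]]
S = [4.16, 1.41]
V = [[0.49, -0.87], [-0.87, -0.49]]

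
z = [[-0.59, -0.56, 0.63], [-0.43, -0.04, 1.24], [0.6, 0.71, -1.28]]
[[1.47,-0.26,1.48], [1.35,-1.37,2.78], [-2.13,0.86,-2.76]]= z@[[-0.75, 0.03, -0.62],[-0.93, -0.83, 0.31],[0.8, -1.12, 2.04]]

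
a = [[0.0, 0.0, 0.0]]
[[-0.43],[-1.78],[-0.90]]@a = [[0.0, 0.0, 0.0], [0.00, 0.00, 0.0], [0.00, 0.00, 0.00]]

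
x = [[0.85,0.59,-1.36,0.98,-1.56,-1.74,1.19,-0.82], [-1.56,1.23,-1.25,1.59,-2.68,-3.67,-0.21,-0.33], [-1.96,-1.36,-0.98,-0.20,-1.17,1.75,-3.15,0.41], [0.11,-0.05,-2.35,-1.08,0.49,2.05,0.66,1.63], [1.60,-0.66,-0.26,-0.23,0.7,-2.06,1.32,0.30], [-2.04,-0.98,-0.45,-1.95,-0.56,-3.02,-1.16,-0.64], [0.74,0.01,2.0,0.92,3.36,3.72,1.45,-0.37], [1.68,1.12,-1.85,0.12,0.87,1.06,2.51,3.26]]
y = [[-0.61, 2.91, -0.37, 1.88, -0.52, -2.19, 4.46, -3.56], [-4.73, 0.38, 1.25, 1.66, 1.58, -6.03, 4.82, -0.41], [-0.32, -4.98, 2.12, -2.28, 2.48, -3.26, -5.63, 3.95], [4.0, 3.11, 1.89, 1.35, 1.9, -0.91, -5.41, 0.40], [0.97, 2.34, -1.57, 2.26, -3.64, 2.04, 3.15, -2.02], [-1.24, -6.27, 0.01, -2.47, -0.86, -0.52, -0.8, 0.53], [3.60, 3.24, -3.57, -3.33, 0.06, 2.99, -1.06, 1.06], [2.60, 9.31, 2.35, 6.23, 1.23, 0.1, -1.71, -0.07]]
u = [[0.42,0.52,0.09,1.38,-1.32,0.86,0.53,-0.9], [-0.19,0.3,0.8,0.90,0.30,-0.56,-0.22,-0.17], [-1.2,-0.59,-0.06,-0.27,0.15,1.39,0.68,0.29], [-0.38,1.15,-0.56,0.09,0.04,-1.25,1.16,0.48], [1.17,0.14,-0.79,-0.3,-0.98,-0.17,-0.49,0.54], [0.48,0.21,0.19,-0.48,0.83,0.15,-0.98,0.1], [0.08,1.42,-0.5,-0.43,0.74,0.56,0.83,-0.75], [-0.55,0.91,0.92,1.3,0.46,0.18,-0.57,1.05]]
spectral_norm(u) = 2.75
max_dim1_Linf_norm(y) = 9.31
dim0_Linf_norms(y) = [4.73, 9.31, 3.57, 6.23, 3.64, 6.03, 5.63, 3.95]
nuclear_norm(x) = 28.53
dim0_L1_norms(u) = [4.47, 5.24, 3.91, 5.15, 4.82, 5.12, 5.46, 4.28]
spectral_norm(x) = 8.85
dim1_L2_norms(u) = [2.44, 1.43, 2.09, 2.22, 1.9, 1.49, 2.14, 2.31]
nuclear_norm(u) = 13.80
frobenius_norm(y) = 24.45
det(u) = 0.00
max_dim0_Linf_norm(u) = 1.42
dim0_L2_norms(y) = [7.81, 13.6, 5.52, 8.63, 5.29, 8.12, 10.89, 5.84]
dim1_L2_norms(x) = [3.38, 5.37, 4.61, 3.77, 3.11, 4.51, 5.72, 5.13]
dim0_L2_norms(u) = [1.92, 2.22, 1.65, 2.23, 2.07, 2.22, 2.09, 1.77]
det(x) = -359.53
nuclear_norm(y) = 50.21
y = x @ u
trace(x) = 2.41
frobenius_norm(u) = 5.75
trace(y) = -2.05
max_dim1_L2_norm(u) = 2.44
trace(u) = 1.80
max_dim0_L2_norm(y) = 13.6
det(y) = -1.53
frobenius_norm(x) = 12.84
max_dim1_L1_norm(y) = 25.02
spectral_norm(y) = 16.25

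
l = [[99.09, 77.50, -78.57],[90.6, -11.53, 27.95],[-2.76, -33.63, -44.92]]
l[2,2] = -44.92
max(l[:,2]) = 27.95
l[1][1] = -11.53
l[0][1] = 77.5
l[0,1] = 77.5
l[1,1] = -11.53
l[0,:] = [99.09, 77.5, -78.57]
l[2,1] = -33.63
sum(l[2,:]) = -81.31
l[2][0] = -2.76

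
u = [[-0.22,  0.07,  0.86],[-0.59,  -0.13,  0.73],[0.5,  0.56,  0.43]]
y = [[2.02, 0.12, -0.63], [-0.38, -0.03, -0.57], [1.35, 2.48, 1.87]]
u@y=[[0.69,2.10,1.71], [-0.16,1.74,1.81], [1.38,1.11,0.17]]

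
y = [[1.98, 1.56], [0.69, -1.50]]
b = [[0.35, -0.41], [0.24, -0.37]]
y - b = [[1.63, 1.97],  [0.45, -1.13]]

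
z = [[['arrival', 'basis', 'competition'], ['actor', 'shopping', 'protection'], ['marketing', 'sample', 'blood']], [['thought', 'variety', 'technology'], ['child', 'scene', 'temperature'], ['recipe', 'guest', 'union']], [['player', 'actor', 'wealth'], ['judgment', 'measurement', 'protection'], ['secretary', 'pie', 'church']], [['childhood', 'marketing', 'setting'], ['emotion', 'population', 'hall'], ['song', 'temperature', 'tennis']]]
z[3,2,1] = 'temperature'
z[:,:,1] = [['basis', 'shopping', 'sample'], ['variety', 'scene', 'guest'], ['actor', 'measurement', 'pie'], ['marketing', 'population', 'temperature']]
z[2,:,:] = [['player', 'actor', 'wealth'], ['judgment', 'measurement', 'protection'], ['secretary', 'pie', 'church']]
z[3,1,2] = 'hall'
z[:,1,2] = ['protection', 'temperature', 'protection', 'hall']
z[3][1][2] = 'hall'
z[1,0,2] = 'technology'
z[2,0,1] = 'actor'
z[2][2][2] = 'church'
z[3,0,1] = 'marketing'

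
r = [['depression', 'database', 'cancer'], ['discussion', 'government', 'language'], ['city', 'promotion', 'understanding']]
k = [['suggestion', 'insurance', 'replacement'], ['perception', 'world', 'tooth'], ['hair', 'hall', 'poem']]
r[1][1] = 'government'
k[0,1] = 'insurance'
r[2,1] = 'promotion'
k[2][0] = 'hair'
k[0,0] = 'suggestion'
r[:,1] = ['database', 'government', 'promotion']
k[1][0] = 'perception'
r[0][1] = 'database'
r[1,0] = 'discussion'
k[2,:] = ['hair', 'hall', 'poem']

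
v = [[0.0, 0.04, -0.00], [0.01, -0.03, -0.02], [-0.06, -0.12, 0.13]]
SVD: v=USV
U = [[-0.14, 0.62, 0.77],[0.02, -0.78, 0.63],[0.99, 0.10, 0.10]]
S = [0.19, 0.05, 0.0]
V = [[-0.31, -0.66, 0.68], [-0.29, 0.75, 0.6], [0.9, 0.01, 0.43]]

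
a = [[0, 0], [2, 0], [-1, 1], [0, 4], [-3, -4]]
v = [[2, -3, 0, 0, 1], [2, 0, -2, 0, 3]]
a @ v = [[0, 0, 0, 0, 0], [4, -6, 0, 0, 2], [0, 3, -2, 0, 2], [8, 0, -8, 0, 12], [-14, 9, 8, 0, -15]]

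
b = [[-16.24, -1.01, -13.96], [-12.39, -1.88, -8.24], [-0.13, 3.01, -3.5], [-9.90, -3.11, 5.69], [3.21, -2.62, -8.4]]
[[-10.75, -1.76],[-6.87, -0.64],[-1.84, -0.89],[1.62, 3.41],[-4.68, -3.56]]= b @ [[0.15,-0.18], [0.08,0.08], [0.59,0.33]]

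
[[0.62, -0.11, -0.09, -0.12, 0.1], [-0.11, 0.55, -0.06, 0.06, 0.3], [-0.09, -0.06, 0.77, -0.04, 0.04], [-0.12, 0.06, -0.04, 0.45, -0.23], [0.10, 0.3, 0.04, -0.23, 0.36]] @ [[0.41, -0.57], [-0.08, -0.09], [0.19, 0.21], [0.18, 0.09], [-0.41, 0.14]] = [[0.18, -0.36], [-0.21, 0.05], [0.09, 0.22], [0.11, 0.06], [-0.16, -0.05]]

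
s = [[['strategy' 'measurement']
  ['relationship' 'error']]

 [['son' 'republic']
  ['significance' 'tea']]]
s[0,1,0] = 'relationship'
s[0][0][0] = 'strategy'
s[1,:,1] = ['republic', 'tea']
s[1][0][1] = 'republic'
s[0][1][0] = 'relationship'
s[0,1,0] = 'relationship'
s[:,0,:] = [['strategy', 'measurement'], ['son', 'republic']]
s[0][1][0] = 'relationship'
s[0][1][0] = 'relationship'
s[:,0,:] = [['strategy', 'measurement'], ['son', 'republic']]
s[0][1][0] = 'relationship'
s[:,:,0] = [['strategy', 'relationship'], ['son', 'significance']]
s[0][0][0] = 'strategy'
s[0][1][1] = 'error'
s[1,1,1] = 'tea'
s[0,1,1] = 'error'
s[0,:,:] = [['strategy', 'measurement'], ['relationship', 'error']]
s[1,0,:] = ['son', 'republic']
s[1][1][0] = 'significance'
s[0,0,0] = 'strategy'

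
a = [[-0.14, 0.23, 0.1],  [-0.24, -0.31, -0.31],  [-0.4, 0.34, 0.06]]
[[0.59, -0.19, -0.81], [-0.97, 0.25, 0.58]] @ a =[[0.29, -0.08, 0.07], [-0.16, -0.10, -0.14]]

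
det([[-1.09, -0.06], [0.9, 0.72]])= -0.731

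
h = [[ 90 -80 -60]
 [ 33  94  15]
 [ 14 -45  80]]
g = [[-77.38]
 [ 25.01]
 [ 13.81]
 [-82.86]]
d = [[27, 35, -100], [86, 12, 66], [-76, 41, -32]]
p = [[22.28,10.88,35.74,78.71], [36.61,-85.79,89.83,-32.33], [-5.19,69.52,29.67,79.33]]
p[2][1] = 69.52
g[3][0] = -82.86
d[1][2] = 66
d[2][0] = -76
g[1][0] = 25.01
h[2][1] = -45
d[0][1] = 35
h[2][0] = 14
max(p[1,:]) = 89.83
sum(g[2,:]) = 13.81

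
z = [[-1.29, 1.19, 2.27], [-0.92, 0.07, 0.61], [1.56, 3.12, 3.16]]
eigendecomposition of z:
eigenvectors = [[0.74, 0.33, 0.4], [0.46, -0.75, 0.05], [-0.49, 0.58, 0.91]]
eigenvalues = [-2.07, 0.0, 4.01]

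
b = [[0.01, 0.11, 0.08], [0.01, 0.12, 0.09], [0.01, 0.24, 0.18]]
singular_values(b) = [0.36, 0.01, 0.0]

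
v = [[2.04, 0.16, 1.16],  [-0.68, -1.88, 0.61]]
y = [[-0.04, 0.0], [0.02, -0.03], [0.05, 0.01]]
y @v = [[-0.08, -0.01, -0.05], [0.06, 0.06, 0.00], [0.10, -0.01, 0.06]]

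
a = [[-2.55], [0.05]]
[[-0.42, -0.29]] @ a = [[1.06]]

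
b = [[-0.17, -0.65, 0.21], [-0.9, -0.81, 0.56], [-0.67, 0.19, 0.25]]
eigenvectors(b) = [[-0.21, 0.39, -0.49], [0.49, 0.19, -0.86], [0.84, 0.90, -0.11]]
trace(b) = -0.73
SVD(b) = [[-0.39,0.55,0.74], [-0.87,0.04,-0.49], [-0.30,-0.83,0.46]] @ diag([1.5272747910209412, 0.7000940299863707, 0.0002487757699136784]) @ [[0.69, 0.59, -0.42], [0.61, -0.78, -0.10], [-0.39, -0.19, -0.90]]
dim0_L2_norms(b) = [1.13, 1.06, 0.65]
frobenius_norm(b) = 1.68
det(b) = 0.00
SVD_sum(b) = [[-0.41, -0.35, 0.25], [-0.92, -0.79, 0.56], [-0.31, -0.27, 0.19]] + [[0.24, -0.30, -0.04], [0.02, -0.02, -0.0], [-0.36, 0.46, 0.06]] + [[-0.0, -0.0, -0.0],[0.0, 0.00, 0.00],[-0.00, -0.0, -0.0]]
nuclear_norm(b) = 2.23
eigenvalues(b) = [0.52, -0.0, -1.25]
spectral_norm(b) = 1.53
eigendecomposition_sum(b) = [[0.15, -0.08, -0.05], [-0.35, 0.19, 0.11], [-0.60, 0.32, 0.19]] + [[-0.00, 0.0, -0.00], [-0.00, 0.0, -0.00], [-0.00, 0.0, -0.00]] + [[-0.32, -0.57, 0.26], [-0.55, -1.00, 0.45], [-0.07, -0.13, 0.06]]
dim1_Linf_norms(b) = [0.65, 0.9, 0.67]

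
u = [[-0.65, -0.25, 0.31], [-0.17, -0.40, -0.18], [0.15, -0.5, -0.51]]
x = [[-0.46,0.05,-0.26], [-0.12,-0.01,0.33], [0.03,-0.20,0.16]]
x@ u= [[0.25, 0.22, -0.02],[0.13, -0.13, -0.2],[0.04, -0.01, -0.04]]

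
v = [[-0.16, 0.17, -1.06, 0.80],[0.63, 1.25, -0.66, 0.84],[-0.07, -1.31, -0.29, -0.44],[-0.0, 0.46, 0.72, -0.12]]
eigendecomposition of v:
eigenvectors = [[-0.32+0.00j,(-0.83+0j),-0.83-0.00j,0.21+0.00j], [-0.81+0.00j,(0.02+0.2j),(0.02-0.2j),(-0.4+0j)], [(0.49+0j),(-0.11+0.3j),(-0.11-0.3j),(0.46+0j)], [-0.01+0.00j,0.36-0.21j,0.36+0.21j,(0.76+0j)]]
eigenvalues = [(1.91+0j), (-0.66+0.55j), (-0.66-0.55j), (0.08+0j)]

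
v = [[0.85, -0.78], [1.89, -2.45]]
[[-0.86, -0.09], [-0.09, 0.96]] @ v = [[-0.90,0.89], [1.74,-2.28]]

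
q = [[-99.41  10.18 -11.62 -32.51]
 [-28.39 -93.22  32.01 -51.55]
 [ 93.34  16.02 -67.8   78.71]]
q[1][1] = -93.22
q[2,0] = 93.34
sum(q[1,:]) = -141.14999999999998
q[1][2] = 32.01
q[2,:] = [93.34, 16.02, -67.8, 78.71]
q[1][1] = -93.22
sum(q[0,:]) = -133.35999999999999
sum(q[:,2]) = -47.41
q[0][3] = -32.51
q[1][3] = -51.55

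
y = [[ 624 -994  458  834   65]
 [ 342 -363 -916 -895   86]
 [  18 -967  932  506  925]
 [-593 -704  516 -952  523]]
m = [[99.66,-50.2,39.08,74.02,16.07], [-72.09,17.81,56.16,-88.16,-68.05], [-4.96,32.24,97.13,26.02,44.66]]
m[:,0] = [99.66, -72.09, -4.96]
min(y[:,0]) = -593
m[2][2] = 97.13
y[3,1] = -704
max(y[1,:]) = 342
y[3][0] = -593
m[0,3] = 74.02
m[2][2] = 97.13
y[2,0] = 18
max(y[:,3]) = 834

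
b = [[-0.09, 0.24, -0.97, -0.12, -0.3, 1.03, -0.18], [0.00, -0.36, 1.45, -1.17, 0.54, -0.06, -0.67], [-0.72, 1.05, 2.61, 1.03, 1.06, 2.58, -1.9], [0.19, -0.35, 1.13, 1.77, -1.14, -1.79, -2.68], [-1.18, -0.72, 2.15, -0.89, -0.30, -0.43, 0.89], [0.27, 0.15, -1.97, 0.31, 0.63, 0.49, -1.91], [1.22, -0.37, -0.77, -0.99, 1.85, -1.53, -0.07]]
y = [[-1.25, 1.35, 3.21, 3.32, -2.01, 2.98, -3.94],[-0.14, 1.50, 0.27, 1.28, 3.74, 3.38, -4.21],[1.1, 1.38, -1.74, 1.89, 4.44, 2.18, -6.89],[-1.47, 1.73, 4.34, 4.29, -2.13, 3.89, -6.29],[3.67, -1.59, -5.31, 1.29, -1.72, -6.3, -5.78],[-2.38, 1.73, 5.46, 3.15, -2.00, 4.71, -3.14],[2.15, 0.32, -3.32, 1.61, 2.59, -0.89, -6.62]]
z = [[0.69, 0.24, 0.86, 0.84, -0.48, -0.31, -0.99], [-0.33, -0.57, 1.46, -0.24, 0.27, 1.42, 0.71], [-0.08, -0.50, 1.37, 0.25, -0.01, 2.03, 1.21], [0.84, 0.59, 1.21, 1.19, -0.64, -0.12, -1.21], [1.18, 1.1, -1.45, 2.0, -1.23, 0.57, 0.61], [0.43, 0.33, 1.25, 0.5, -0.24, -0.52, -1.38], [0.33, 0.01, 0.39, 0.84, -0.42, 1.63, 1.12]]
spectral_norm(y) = 16.86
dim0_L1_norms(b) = [3.67, 3.24, 11.05, 6.28, 5.82, 7.91, 8.3]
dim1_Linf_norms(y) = [3.94, 4.21, 6.89, 6.29, 6.3, 5.46, 6.62]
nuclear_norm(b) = 18.06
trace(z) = 2.05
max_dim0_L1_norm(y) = 36.87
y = z @ b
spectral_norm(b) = 5.10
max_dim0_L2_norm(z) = 3.17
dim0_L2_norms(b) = [1.88, 1.45, 4.5, 2.73, 2.59, 3.7, 3.96]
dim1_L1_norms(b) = [2.93, 4.25, 10.95, 9.05, 6.56, 5.73, 6.8]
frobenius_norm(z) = 6.51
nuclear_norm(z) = 11.46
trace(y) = -0.83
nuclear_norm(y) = 39.83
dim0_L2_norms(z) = [1.73, 1.52, 3.17, 2.68, 1.57, 3.08, 2.82]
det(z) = 0.00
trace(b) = 4.05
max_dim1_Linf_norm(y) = 6.89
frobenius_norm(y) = 23.66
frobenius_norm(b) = 8.33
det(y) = -0.00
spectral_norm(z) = 4.08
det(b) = 0.58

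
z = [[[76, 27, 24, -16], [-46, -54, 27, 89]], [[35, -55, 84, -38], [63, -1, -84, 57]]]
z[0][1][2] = 27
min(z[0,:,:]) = -54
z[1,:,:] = [[35, -55, 84, -38], [63, -1, -84, 57]]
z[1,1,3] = 57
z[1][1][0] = 63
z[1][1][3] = 57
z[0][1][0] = -46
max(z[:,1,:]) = 89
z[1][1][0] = 63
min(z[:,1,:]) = -84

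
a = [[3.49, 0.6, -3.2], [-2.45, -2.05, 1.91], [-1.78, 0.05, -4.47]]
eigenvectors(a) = [[-0.88, -0.07, 0.35], [0.43, 1.00, -0.27], [0.19, 0.07, 0.90]]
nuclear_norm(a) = 11.89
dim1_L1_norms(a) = [7.29, 6.41, 6.3]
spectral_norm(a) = 6.31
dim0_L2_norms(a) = [4.62, 2.14, 5.82]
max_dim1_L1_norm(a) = 7.29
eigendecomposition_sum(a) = [[3.78, 0.37, -1.36], [-1.82, -0.18, 0.66], [-0.81, -0.08, 0.29]] + [[0.07, 0.13, 0.01], [-0.91, -1.8, -0.19], [-0.06, -0.12, -0.01]] + [[-0.35, 0.1, -1.85],[0.28, -0.08, 1.45],[-0.9, 0.25, -4.75]]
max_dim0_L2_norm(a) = 5.82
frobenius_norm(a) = 7.73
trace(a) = -3.03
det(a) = 35.11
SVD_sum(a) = [[2.05, 1.07, -3.84], [-1.49, -0.78, 2.78], [1.38, 0.72, -2.59]] + [[1.20,0.29,0.72], [-1.27,-0.31,-0.76], [-3.13,-0.77,-1.89]] + [[0.24, -0.76, -0.09], [0.3, -0.96, -0.11], [-0.03, 0.1, 0.01]]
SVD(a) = [[-0.71,-0.33,0.62], [0.51,0.35,0.78], [-0.48,0.87,-0.08]] @ diag([6.306853856760683, 4.279851364709366, 1.300564002830423]) @ [[-0.46,-0.24,0.86],[-0.84,-0.21,-0.51],[0.30,-0.95,-0.11]]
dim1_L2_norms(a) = [4.77, 3.72, 4.81]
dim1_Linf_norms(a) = [3.49, 2.45, 4.47]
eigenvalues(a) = [3.89, -1.74, -5.18]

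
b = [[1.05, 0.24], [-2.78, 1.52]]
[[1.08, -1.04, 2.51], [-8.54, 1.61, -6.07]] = b @ [[1.63, -0.87, 2.33],  [-2.64, -0.53, 0.27]]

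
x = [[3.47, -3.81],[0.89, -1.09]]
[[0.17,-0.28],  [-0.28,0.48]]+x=[[3.64, -4.09],[0.61, -0.61]]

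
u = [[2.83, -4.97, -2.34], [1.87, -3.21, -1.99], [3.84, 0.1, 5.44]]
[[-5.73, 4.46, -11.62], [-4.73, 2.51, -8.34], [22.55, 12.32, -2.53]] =u@[[2.49, 1.87, -2.77], [1.46, -0.28, 0.06], [2.36, 0.95, 1.49]]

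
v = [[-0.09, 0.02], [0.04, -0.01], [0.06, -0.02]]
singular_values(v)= [0.12, 0.01]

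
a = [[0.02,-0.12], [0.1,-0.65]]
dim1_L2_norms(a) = [0.12, 0.66]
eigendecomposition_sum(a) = [[0.0, -0.0], [0.00, -0.0]] + [[0.02, -0.12], [0.10, -0.65]]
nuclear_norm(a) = 0.67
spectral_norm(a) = 0.67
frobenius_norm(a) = 0.67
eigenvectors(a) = [[0.99, 0.18], [0.15, 0.98]]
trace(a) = -0.63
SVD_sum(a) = [[0.02, -0.12], [0.1, -0.65]] + [[0.0,0.00], [-0.0,-0.0]]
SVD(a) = [[-0.18,-0.98], [-0.98,0.18]] @ diag([0.6688032329114354, 0.0014952080833204064]) @ [[-0.15, 0.99], [-0.99, -0.15]]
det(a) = -0.00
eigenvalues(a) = [0.0, -0.63]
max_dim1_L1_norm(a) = 0.75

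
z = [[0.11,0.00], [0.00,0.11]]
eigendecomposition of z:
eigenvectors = [[1.0, 0.0], [0.00, 1.0]]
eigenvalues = [0.11, 0.11]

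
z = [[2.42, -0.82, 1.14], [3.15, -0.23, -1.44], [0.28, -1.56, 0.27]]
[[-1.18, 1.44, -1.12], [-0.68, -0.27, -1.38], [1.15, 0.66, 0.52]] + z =[[1.24, 0.62, 0.02], [2.47, -0.5, -2.82], [1.43, -0.90, 0.79]]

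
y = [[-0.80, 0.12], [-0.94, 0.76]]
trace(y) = -0.04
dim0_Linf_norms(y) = [0.94, 0.76]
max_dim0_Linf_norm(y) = 0.94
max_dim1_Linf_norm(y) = 0.94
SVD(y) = [[-0.53,-0.85], [-0.85,0.53]] @ diag([1.411569598249453, 0.35081514975536354]) @ [[0.87,  -0.50], [0.50,  0.87]]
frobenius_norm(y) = 1.45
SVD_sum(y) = [[-0.65,0.38], [-1.03,0.6]] + [[-0.15, -0.26], [0.09, 0.16]]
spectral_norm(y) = 1.41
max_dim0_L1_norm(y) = 1.74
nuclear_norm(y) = 1.76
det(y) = -0.50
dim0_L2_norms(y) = [1.23, 0.77]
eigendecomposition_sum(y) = [[-0.76, 0.06],  [-0.48, 0.04]] + [[-0.04, 0.06], [-0.46, 0.72]]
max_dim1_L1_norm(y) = 1.7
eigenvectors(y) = [[-0.84, -0.08],[-0.54, -1.00]]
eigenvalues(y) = [-0.72, 0.68]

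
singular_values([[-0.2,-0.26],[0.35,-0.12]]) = [0.4, 0.28]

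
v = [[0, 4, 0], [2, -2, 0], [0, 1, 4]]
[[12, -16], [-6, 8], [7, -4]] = v @ [[0, 0], [3, -4], [1, 0]]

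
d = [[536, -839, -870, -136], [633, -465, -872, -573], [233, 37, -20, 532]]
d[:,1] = [-839, -465, 37]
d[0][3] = -136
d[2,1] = 37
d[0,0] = 536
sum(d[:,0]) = 1402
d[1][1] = -465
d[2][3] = 532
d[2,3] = 532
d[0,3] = -136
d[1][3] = -573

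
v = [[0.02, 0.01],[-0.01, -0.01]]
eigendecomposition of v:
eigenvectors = [[0.93, -0.36], [-0.36, 0.93]]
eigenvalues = [0.02, -0.01]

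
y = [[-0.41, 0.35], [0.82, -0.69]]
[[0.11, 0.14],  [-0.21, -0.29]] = y @ [[-0.05, -0.2], [0.25, 0.18]]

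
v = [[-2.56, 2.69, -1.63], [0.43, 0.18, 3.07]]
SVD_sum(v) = [[-2.13, 1.96, -2.55], [1.20, -1.11, 1.44]] + [[-0.43, 0.73, 0.92], [-0.77, 1.29, 1.63]]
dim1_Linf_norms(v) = [2.69, 3.07]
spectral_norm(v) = 4.43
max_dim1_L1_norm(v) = 6.88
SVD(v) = [[-0.87, 0.49],[0.49, 0.87]] @ diag([4.428834787185195, 2.5444493368542935]) @ [[0.55, -0.51, 0.66], [-0.35, 0.58, 0.74]]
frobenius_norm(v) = 5.11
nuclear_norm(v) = 6.97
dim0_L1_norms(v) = [2.99, 2.87, 4.7]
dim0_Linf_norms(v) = [2.56, 2.69, 3.07]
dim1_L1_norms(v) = [6.88, 3.68]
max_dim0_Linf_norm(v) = 3.07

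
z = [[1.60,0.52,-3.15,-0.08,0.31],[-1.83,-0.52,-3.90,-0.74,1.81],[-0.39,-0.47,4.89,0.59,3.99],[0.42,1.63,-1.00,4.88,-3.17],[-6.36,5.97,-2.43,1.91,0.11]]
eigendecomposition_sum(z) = [[(0.16-0j), -0.55-0.00j, (-0.12+0j), (-0.1+0j), 0.29-0.00j],  [0.79-0.00j, -2.70-0.00j, -0.59+0.00j, (-0.51+0j), 1.43-0.00j],  [0.35-0.00j, (-1.19-0j), (-0.26+0j), (-0.22+0j), (0.63-0j)],  [-0.34+0.00j, (1.15+0j), 0.25-0.00j, 0.22-0.00j, -0.61+0.00j],  [-0.59+0.00j, 2.00+0.00j, (0.44-0j), (0.38-0j), (-1.07+0j)]] + [[-1.20+1.63j, (1.21-0.47j), (-0.42+1.08j), (0.29-0.34j), 0.88+0.65j], [-2.12+0.83j, (1.43+0.28j), (-1.05+0.78j), 0.49-0.15j, 0.45+1.15j], [1.78+1.48j, (-0.46-1.41j), 1.21+0.55j, -0.37-0.36j, (0.8-0.96j)], [-0.93-0.27j, (0.41+0.46j), (-0.56-0.01j), (0.2+0.08j), -0.15+0.50j], [-2.93+1.17j, 1.99+0.37j, (-1.44+1.09j), 0.67-0.21j, (0.63+1.59j)]] + [[-1.20-1.63j, 1.21+0.47j, -0.42-1.08j, (0.29+0.34j), (0.88-0.65j)], [-2.12-0.83j, (1.43-0.28j), -1.05-0.78j, 0.49+0.15j, (0.45-1.15j)], [(1.78-1.48j), -0.46+1.41j, 1.21-0.55j, -0.37+0.36j, 0.80+0.96j], [-0.93+0.27j, (0.41-0.46j), (-0.56+0.01j), 0.20-0.08j, -0.15-0.50j], [(-2.93-1.17j), (1.99-0.37j), (-1.44-1.09j), (0.67+0.21j), (0.63-1.59j)]] + [[1.92-0.45j, (-0.68+0.35j), -1.10+0.72j, (-0.28+1.62j), (-0.87-0.15j)], [0.81+0.44j, (-0.35-0.08j), -0.61-0.09j, -0.60+0.48j, (-0.26-0.32j)], [(-2.15-0.09j), (0.82-0.17j), (1.37-0.43j), (0.78-1.63j), (0.88+0.42j)], [1.31-3.33j, -0.17+1.37j, -0.07+2.38j, 2.13+2.10j, (-1.13+1.15j)], [(0.04-0.15j), (-0+0.06j), (0.01+0.1j), 0.10+0.08j, -0.04+0.05j]] + [[(1.92+0.45j), -0.68-0.35j, (-1.1-0.72j), (-0.28-1.62j), -0.87+0.15j], [0.81-0.44j, (-0.35+0.08j), (-0.61+0.09j), (-0.6-0.48j), -0.26+0.32j], [-2.15+0.09j, (0.82+0.17j), 1.37+0.43j, (0.78+1.63j), 0.88-0.42j], [(1.31+3.33j), -0.17-1.37j, -0.07-2.38j, 2.13-2.10j, -1.13-1.15j], [0.04+0.15j, -0.00-0.06j, (0.01-0.1j), 0.10-0.08j, -0.04-0.05j]]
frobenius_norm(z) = 14.12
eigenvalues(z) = [(-3.64+0j), (2.28+4.13j), (2.28-4.13j), (5.03+1.19j), (5.03-1.19j)]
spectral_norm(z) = 10.01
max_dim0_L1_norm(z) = 15.37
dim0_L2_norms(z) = [6.83, 6.25, 7.48, 5.33, 5.42]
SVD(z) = [[0.09, -0.35, -0.24, 0.48, -0.76], [0.22, -0.08, -0.62, 0.49, 0.57], [-0.3, 0.75, 0.17, 0.56, -0.08], [0.31, -0.35, 0.72, 0.44, 0.24], [0.87, 0.44, -0.02, -0.14, -0.18]] @ diag([10.009423430194742, 7.052736524716816, 6.197891625480242, 2.836931895611164, 1.7384495754723208]) @ [[-0.55, 0.58, -0.5, 0.28, -0.17], [-0.52, 0.22, 0.61, -0.05, 0.55], [0.18, 0.19, 0.54, 0.66, -0.45], [0.25, -0.13, -0.28, 0.65, 0.65], [-0.58, -0.75, -0.02, 0.26, -0.19]]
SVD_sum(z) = [[-0.51, 0.53, -0.46, 0.26, -0.16], [-1.19, 1.25, -1.08, 0.61, -0.36], [1.67, -1.74, 1.52, -0.86, 0.51], [-1.73, 1.81, -1.57, 0.89, -0.52], [-4.81, 5.03, -4.38, 2.47, -1.46]] + [[1.28,-0.55,-1.52,0.11,-1.36], [0.28,-0.12,-0.33,0.02,-0.29], [-2.73,1.17,3.24,-0.24,2.9], [1.26,-0.54,-1.5,0.11,-1.34], [-1.60,0.69,1.9,-0.14,1.70]] + [[-0.27, -0.28, -0.82, -0.99, 0.69], [-0.7, -0.73, -2.08, -2.53, 1.75], [0.19, 0.20, 0.57, 0.7, -0.48], [0.81, 0.85, 2.43, 2.96, -2.04], [-0.02, -0.03, -0.07, -0.09, 0.06]] + [[0.34, -0.18, -0.38, 0.88, 0.89], [0.35, -0.18, -0.39, 0.90, 0.91], [0.4, -0.21, -0.44, 1.03, 1.04], [0.32, -0.16, -0.35, 0.81, 0.82], [-0.10, 0.05, 0.11, -0.25, -0.25]] + [[0.76, 1.0, 0.03, -0.34, 0.26], [-0.57, -0.74, -0.02, 0.25, -0.19], [0.08, 0.11, 0.00, -0.04, 0.03], [-0.24, -0.32, -0.01, 0.11, -0.08], [0.18, 0.23, 0.01, -0.08, 0.06]]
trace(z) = 10.96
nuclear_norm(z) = 27.84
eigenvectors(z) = [[(-0.14+0j), (0.34-0.21j), 0.34+0.21j, -0.24-0.34j, (-0.24+0.34j)], [(-0.71+0j), 0.45+0.00j, (0.45-0j), (0.02-0.19j), 0.02+0.19j], [(-0.31+0j), (-0.22-0.4j), -0.22+0.40j, (0.15+0.43j), (0.15-0.43j)], [0.30+0.00j, 0.15+0.12j, 0.15-0.12j, -0.76+0.00j, -0.76-0.00j], [0.53+0.00j, (0.62+0j), (0.62-0j), (-0.03+0j), -0.03-0.00j]]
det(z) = -2157.85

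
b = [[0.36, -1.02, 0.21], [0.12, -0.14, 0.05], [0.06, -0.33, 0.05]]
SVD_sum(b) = [[0.36, -1.02, 0.21], [0.06, -0.17, 0.03], [0.11, -0.31, 0.06]] + [[0.00,  0.0,  0.00], [0.06,  0.03,  0.02], [-0.05,  -0.02,  -0.01]] + [[-0.0, 0.00, 0.0], [0.0, -0.00, -0.0], [0.00, -0.00, -0.00]]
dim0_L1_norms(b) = [0.54, 1.49, 0.31]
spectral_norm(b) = 1.17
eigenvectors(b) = [[-0.91+0.00j, -0.91-0.00j, (-0.29+0j)], [(-0.24+0.2j), (-0.24-0.2j), 0.09+0.00j], [(-0.2-0.16j), (-0.2+0.16j), (0.95+0j)]]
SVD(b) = [[-0.95, -0.06, -0.32], [-0.15, -0.79, 0.59], [-0.29, 0.61, 0.74]] @ diag([1.1652893247394949, 0.0877513183197495, 0.0007041174034918572]) @ [[-0.32,0.93,-0.19], [-0.9,-0.36,-0.24], [0.29,-0.09,-0.95]]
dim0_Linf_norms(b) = [0.36, 1.02, 0.21]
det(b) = -0.00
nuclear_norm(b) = 1.25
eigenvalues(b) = [(0.14+0.26j), (0.14-0.26j), (-0+0j)]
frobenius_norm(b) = 1.17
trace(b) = 0.27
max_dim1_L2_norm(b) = 1.1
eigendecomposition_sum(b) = [[(0.18+0.06j), (-0.51+0.3j), (0.1-0.01j)], [(0.06-0.03j), (-0.07+0.19j), (0.03-0.03j)], [0.03+0.04j, -0.16-0.02j, 0.03+0.02j]] + [[0.18-0.06j, -0.51-0.30j, (0.1+0.01j)],  [0.06+0.03j, (-0.07-0.19j), 0.03+0.03j],  [0.03-0.04j, -0.16+0.02j, (0.03-0.02j)]] + [[-0.00-0.00j,0.00+0.00j,-0j], [0j,(-0-0j),(-0+0j)], [0.00+0.00j,(-0-0j),(-0+0j)]]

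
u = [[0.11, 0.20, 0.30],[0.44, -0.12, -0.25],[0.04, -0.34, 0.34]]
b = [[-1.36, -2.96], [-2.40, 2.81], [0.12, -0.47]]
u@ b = [[-0.59, 0.10],[-0.34, -1.52],[0.8, -1.23]]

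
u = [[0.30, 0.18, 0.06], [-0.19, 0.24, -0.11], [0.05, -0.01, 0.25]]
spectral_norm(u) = 0.40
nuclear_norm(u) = 0.91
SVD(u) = [[-0.69, 0.70, 0.17],[0.57, 0.68, -0.46],[-0.44, -0.22, -0.87]] @ diag([0.40095832262251496, 0.3121169713318157, 0.19676234326312012]) @ [[-0.84, 0.04, -0.53],[0.22, 0.93, -0.28],[0.49, -0.36, -0.80]]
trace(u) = 0.79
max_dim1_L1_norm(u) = 0.54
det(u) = 0.02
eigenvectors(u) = [[(0.05+0.67j), 0.05-0.67j, (-0.5+0j)], [-0.72+0.00j, (-0.72-0j), -0.07+0.00j], [(0.2-0.02j), (0.2+0.02j), (0.86+0j)]]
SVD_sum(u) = [[0.23, -0.01, 0.15], [-0.19, 0.01, -0.12], [0.15, -0.01, 0.09]] + [[0.05,0.20,-0.06], [0.05,0.20,-0.06], [-0.02,-0.06,0.02]] + [[0.02,-0.01,-0.03], [-0.04,0.03,0.07], [-0.08,0.06,0.14]]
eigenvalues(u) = [(0.28+0.17j), (0.28-0.17j), (0.22+0j)]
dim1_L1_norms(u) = [0.54, 0.54, 0.31]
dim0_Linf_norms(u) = [0.3, 0.24, 0.25]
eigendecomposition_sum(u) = [[(0.15+0.08j), (0.11-0.12j), 0.10+0.04j],[-0.09+0.16j, 0.12+0.13j, -0.05+0.10j],[0.02-0.04j, (-0.04-0.03j), (0.01-0.03j)]] + [[(0.15-0.08j), 0.11+0.12j, (0.1-0.04j)], [-0.09-0.16j, (0.12-0.13j), (-0.05-0.1j)], [0.02+0.04j, (-0.04+0.03j), (0.01+0.03j)]] + [[-0.00+0.00j, -0.04-0.00j, -0.13+0.00j], [-0.00+0.00j, (-0-0j), -0.02+0.00j], [0.01-0.00j, (0.06+0j), 0.23-0.00j]]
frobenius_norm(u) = 0.54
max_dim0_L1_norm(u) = 0.54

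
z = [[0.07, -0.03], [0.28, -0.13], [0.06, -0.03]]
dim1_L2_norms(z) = [0.08, 0.31, 0.07]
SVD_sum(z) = [[0.07, -0.03], [0.28, -0.13], [0.06, -0.03]] + [[0.00, 0.0], [-0.0, -0.0], [-0.0, -0.00]]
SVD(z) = [[-0.23, 0.75], [-0.95, -0.04], [-0.21, -0.66]] @ diag([0.3249478384823814, 0.0029836664740142374]) @ [[-0.91,0.42], [0.42,0.91]]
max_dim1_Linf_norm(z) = 0.28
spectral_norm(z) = 0.32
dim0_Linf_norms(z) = [0.28, 0.13]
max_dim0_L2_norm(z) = 0.29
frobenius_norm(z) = 0.32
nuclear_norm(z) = 0.33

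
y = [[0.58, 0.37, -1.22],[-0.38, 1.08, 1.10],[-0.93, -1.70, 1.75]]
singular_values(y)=[2.94, 1.63, 0.01]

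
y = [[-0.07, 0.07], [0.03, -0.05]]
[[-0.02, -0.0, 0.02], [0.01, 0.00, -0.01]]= y @ [[0.54, 0.08, -0.25], [0.22, 0.01, 0.02]]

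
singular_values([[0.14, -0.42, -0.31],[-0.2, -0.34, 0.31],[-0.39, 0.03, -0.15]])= [0.55, 0.5, 0.41]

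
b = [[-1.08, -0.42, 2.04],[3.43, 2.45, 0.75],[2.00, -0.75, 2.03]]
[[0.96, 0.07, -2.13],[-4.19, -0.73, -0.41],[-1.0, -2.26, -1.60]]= b@[[-0.71, -0.68, 0.16], [-0.7, 0.71, -0.09], [-0.05, -0.18, -0.98]]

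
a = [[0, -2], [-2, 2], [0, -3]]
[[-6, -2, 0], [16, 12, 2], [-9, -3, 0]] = a @ [[-5, -5, -1], [3, 1, 0]]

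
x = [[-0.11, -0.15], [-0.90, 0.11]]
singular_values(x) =[0.91, 0.16]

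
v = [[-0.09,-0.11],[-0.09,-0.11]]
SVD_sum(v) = [[-0.09, -0.11], [-0.09, -0.11]] + [[-0.0, 0.0],[0.00, -0.00]]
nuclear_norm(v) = 0.20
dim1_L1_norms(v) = [0.2, 0.2]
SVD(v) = [[-0.71,-0.71], [-0.71,0.71]] @ diag([0.2009975124224178, 5.2170394322203585e-18]) @ [[0.63, 0.77], [0.77, -0.63]]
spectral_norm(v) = 0.20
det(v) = 0.00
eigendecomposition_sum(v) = [[-0.00,0.00], [0.0,-0.00]] + [[-0.09, -0.11],[-0.09, -0.11]]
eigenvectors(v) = [[0.77,  0.71], [-0.63,  0.71]]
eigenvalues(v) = [-0.0, -0.2]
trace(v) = -0.20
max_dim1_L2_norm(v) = 0.14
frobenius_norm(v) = 0.20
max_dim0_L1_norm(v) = 0.22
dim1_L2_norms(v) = [0.14, 0.14]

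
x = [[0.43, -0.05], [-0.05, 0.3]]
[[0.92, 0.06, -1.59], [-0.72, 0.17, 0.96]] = x @ [[1.9, 0.22, -3.39], [-2.1, 0.61, 2.64]]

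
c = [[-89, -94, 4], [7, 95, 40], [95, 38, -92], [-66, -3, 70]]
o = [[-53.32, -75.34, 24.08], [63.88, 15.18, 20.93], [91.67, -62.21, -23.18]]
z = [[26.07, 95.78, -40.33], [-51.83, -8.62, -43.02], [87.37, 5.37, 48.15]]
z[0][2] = -40.33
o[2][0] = 91.67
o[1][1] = 15.18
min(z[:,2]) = -43.02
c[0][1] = -94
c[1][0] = 7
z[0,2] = -40.33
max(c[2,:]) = 95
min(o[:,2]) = -23.18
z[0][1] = 95.78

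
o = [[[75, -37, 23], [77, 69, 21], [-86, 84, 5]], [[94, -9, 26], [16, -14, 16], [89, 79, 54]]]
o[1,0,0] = 94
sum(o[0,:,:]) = 231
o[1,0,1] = -9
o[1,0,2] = 26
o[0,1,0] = 77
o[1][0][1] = -9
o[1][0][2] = 26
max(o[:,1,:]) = 77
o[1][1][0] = 16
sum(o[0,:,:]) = 231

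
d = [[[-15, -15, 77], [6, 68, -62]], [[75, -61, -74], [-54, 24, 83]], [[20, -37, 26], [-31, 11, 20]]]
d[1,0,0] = 75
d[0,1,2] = -62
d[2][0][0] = 20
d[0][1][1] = 68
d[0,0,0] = -15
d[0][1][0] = 6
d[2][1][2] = 20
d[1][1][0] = -54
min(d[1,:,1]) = -61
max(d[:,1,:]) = 83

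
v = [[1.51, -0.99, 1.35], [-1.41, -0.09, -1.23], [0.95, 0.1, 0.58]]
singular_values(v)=[3.03, 0.8, 0.16]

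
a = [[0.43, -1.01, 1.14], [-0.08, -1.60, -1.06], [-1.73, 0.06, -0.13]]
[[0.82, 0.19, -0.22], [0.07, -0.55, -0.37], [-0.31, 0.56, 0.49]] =a @ [[0.14,  -0.35,  -0.28], [-0.31,  0.10,  0.19], [0.39,  0.39,  0.08]]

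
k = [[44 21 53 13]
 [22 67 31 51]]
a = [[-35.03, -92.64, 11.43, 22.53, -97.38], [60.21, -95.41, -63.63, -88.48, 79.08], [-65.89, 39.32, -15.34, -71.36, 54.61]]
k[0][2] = 53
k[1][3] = 51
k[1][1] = 67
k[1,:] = [22, 67, 31, 51]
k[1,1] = 67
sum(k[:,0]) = 66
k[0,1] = 21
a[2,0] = -65.89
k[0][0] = 44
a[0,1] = -92.64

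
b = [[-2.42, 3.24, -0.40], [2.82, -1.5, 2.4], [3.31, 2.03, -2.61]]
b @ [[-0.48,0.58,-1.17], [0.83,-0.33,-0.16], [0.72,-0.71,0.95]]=[[3.56, -2.19, 1.93], [-0.87, 0.43, -0.78], [-1.78, 3.1, -6.68]]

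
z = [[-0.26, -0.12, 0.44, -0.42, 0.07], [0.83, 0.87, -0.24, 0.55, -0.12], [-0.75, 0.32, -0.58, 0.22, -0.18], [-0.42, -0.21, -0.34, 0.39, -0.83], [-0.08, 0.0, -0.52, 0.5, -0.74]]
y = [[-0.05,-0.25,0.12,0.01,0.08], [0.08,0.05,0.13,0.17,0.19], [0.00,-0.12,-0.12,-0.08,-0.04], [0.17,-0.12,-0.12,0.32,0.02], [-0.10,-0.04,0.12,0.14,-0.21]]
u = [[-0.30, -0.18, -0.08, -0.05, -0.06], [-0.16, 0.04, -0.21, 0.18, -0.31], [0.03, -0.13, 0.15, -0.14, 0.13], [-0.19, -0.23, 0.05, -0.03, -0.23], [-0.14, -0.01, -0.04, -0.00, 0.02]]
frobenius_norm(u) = 0.76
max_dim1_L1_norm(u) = 0.9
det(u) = 0.00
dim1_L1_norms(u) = [0.67, 0.9, 0.58, 0.73, 0.21]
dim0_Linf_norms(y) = [0.17, 0.25, 0.13, 0.32, 0.21]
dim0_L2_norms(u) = [0.41, 0.32, 0.28, 0.24, 0.41]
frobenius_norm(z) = 2.37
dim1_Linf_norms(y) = [0.25, 0.19, 0.12, 0.32, 0.21]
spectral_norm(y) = 0.44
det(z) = -0.04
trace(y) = -0.01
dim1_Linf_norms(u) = [0.3, 0.31, 0.15, 0.23, 0.14]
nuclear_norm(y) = 1.34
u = y @ z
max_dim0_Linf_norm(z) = 0.87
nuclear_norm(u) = 1.26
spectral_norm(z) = 1.70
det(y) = -0.00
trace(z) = -0.32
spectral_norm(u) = 0.59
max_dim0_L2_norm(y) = 0.4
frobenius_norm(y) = 0.68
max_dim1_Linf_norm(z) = 0.87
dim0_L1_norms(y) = [0.4, 0.58, 0.61, 0.72, 0.54]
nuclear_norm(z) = 4.27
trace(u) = -0.12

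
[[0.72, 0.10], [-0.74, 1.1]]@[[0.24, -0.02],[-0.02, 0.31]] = [[0.17, 0.02], [-0.20, 0.36]]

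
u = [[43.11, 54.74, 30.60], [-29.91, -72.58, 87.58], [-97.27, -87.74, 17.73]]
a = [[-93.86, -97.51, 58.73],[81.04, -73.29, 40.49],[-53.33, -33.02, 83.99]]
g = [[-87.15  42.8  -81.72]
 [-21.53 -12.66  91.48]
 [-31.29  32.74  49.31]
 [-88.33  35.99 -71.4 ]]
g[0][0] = -87.15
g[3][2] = -71.4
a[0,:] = [-93.86, -97.51, 58.73]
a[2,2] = 83.99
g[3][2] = -71.4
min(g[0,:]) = -87.15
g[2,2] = 49.31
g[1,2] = 91.48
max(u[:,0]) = 43.11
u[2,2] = 17.73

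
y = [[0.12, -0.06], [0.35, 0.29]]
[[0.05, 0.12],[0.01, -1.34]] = y@ [[0.29, -0.8], [-0.31, -3.65]]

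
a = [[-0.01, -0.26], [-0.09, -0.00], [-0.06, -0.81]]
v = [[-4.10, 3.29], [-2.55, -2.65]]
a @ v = [[0.70,0.66], [0.37,-0.3], [2.31,1.95]]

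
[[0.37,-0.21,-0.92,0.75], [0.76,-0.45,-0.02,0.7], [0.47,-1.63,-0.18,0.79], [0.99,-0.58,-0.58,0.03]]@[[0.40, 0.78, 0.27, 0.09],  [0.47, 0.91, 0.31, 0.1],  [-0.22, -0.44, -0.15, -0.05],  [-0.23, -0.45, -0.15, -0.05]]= [[0.08, 0.16, 0.06, 0.02], [-0.06, -0.12, -0.04, -0.01], [-0.72, -1.39, -0.47, -0.15], [0.24, 0.49, 0.17, 0.06]]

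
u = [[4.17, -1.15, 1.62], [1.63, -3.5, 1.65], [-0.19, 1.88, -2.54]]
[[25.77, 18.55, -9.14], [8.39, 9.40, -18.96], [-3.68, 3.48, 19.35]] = u @ [[5.77, 5.15, 0.75], [1.18, -1.71, 3.3], [1.89, -3.02, -5.23]]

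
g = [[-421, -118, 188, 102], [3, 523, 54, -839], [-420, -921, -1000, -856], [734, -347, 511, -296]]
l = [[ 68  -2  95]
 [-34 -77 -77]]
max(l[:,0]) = 68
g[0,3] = 102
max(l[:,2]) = 95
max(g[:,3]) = 102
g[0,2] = 188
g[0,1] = -118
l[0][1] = -2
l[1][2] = -77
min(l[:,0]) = -34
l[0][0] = 68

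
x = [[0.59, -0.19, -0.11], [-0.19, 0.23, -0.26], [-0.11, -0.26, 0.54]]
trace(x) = 1.36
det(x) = 0.00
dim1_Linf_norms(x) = [0.59, 0.26, 0.54]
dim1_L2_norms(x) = [0.63, 0.4, 0.61]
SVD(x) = [[-0.1, 0.93, 0.35], [-0.46, -0.35, 0.81], [0.88, -0.08, 0.46]] @ diag([0.6878730796220331, 0.67158792113253, 0.0005389992454367781]) @ [[-0.1, -0.46, 0.88], [0.93, -0.35, -0.08], [0.35, 0.81, 0.46]]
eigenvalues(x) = [0.0, 0.67, 0.69]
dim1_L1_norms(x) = [0.89, 0.68, 0.91]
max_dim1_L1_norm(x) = 0.91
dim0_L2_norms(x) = [0.63, 0.4, 0.61]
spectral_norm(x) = 0.69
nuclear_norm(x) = 1.36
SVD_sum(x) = [[0.01, 0.03, -0.06], [0.03, 0.15, -0.28], [-0.06, -0.28, 0.54]] + [[0.58, -0.22, -0.05], [-0.22, 0.08, 0.02], [-0.05, 0.02, 0.0]] + [[0.00, 0.0, 0.0], [0.00, 0.0, 0.00], [0.0, 0.0, 0.00]]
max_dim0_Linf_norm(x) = 0.59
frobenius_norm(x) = 0.96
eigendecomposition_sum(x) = [[0.00, 0.0, 0.00],[0.00, 0.0, 0.0],[0.00, 0.0, 0.0]] + [[0.58, -0.22, -0.05], [-0.22, 0.08, 0.02], [-0.05, 0.02, 0.00]] + [[0.01, 0.03, -0.06], [0.03, 0.15, -0.28], [-0.06, -0.28, 0.54]]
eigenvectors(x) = [[-0.35, -0.93, -0.1],[-0.81, 0.35, -0.46],[-0.46, 0.08, 0.88]]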